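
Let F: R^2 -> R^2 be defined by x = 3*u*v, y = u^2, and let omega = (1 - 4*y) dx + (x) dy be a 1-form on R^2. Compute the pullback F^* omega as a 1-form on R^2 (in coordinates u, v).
F^* omega = (3*v*(1 - 2*u^2)) du + (-12*u^3 + 3*u) dv

Using F^*(f dg) = (f ∘ F) d(g ∘ F), substitute each coordinate x_i by F_i(u, v) in f_i, and replace dx_i by d F_i = (∂F_i/∂u) du + (∂F_i/∂v) dv.
  For the x component: f_1(F) = 1 - 4*u^2; d F_1 = (3*v) du + (3*u) dv
  For the y component: f_2(F) = 3*u*v; d F_2 = (2*u) du + (0) dv
Combining and collecting du, dv coefficients:
  coeff of du: 3*v*(1 - 2*u^2)
  coeff of dv: -12*u^3 + 3*u
F^* omega = (3*v*(1 - 2*u^2)) du + (-12*u^3 + 3*u) dv.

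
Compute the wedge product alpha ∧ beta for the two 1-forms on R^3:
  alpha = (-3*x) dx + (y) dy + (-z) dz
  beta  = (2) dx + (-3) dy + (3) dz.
alpha ∧ beta = (9*x - 2*y) dx ∧ dy + (-9*x + 2*z) dx ∧ dz + (3*y - 3*z) dy ∧ dz

Distribute the wedge, using dx_i ∧ dx_j = -dx_j ∧ dx_i and dx_i ∧ dx_i = 0. For each pair (i, j) with i < j, the coefficient of dx_i ∧ dx_j in alpha ∧ beta is (alpha_i * beta_j - alpha_j * beta_i). Collecting: alpha ∧ beta = (9*x - 2*y) dx ∧ dy + (-9*x + 2*z) dx ∧ dz + (3*y - 3*z) dy ∧ dz.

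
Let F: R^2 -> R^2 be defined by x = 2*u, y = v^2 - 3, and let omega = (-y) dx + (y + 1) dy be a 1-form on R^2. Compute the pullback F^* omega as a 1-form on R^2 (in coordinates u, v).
F^* omega = (6 - 2*v^2) du + (2*v*(v^2 - 2)) dv

Using F^*(f dg) = (f ∘ F) d(g ∘ F), substitute each coordinate x_i by F_i(u, v) in f_i, and replace dx_i by d F_i = (∂F_i/∂u) du + (∂F_i/∂v) dv.
  For the x component: f_1(F) = 3 - v^2; d F_1 = (2) du + (0) dv
  For the y component: f_2(F) = v^2 - 2; d F_2 = (0) du + (2*v) dv
Combining and collecting du, dv coefficients:
  coeff of du: 6 - 2*v^2
  coeff of dv: 2*v*(v^2 - 2)
F^* omega = (6 - 2*v^2) du + (2*v*(v^2 - 2)) dv.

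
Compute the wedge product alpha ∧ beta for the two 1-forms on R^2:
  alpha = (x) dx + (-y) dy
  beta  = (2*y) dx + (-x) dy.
alpha ∧ beta = (-x^2 + 2*y^2) dx ∧ dy

Distribute the wedge, using dx_i ∧ dx_j = -dx_j ∧ dx_i and dx_i ∧ dx_i = 0. For each pair (i, j) with i < j, the coefficient of dx_i ∧ dx_j in alpha ∧ beta is (alpha_i * beta_j - alpha_j * beta_i). Collecting: alpha ∧ beta = (-x^2 + 2*y^2) dx ∧ dy.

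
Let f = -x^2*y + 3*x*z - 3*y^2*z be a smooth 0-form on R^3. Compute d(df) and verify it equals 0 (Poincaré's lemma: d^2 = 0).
d(df) = 0

Step 1: df = sum_i (∂f/∂x_i) dx_i = (-2*x*y + 3*z) dx + (-x^2 - 6*y*z) dy + (3*x - 3*y^2) dz.
Step 2: Apply d again. Using the 1-form formula, the coefficient of dx ∧ dy in d(df) is ∂^2 f/∂x ∂y - ∂^2 f/∂y ∂x = (-2*x) - (-2*x) = 0 (equality of mixed partials for smooth f).
Similarly for dx ∧ dz and dy ∧ dz — all coefficients vanish. So d(df) = 0.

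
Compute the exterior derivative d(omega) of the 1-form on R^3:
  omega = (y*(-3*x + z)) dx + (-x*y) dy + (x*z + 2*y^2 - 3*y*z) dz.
d(omega) = (3*x - y - z) dx ∧ dy + (-y + z) dx ∧ dz + (4*y - 3*z) dy ∧ dz

For a 1-form omega = sum_i f_i dx_i, the exterior derivative is
  d(omega) = sum_{i < j} (∂f_j/∂x_i - ∂f_i/∂x_j) dx_i ∧ dx_j.
  coefficient of dx ∧ dy: ∂f_2/∂x - ∂f_1/∂y = ∂(-x*y)/∂x - ∂(y*(-3*x + z))/∂y = 3*x - y - z
  coefficient of dx ∧ dz: ∂f_3/∂x - ∂f_1/∂z = ∂(x*z + 2*y^2 - 3*y*z)/∂x - ∂(y*(-3*x + z))/∂z = -y + z
  coefficient of dy ∧ dz: ∂f_3/∂y - ∂f_2/∂z = ∂(x*z + 2*y^2 - 3*y*z)/∂y - ∂(-x*y)/∂z = 4*y - 3*z
Assembling: d(omega) = (3*x - y - z) dx ∧ dy + (-y + z) dx ∧ dz + (4*y - 3*z) dy ∧ dz.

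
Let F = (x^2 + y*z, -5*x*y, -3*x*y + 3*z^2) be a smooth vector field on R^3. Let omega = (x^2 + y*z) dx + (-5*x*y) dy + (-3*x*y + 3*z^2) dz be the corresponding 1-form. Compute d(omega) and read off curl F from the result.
d(omega) = (-3*x) dy ∧ dz + (4*y) dz ∧ dx + (-5*y - z) dx ∧ dy; curl F = (-3*x, 4*y, -5*y - z)

d omega = sum_{i<j} (∂f_j/∂x_i - ∂f_i/∂x_j) dx_i ∧ dx_j. Under the identification (dy ∧ dz, dz ∧ dx, dx ∧ dy) ↔ (e_x, e_y, e_z), the coefficients are exactly the components of curl F. Compute:
  ∂R/∂y - ∂Q/∂z = (-3*x) - (0) = -3*x
  ∂P/∂z - ∂R/∂x = (y) - (-3*y) = 4*y
  ∂Q/∂x - ∂P/∂y = (-5*y) - (z) = -5*y - z.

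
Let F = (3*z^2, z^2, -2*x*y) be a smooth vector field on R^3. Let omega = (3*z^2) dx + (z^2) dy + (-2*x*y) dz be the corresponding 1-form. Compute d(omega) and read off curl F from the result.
d(omega) = (-2*x - 2*z) dy ∧ dz + (2*y + 6*z) dz ∧ dx + (0) dx ∧ dy; curl F = (-2*x - 2*z, 2*y + 6*z, 0)

d omega = sum_{i<j} (∂f_j/∂x_i - ∂f_i/∂x_j) dx_i ∧ dx_j. Under the identification (dy ∧ dz, dz ∧ dx, dx ∧ dy) ↔ (e_x, e_y, e_z), the coefficients are exactly the components of curl F. Compute:
  ∂R/∂y - ∂Q/∂z = (-2*x) - (2*z) = -2*x - 2*z
  ∂P/∂z - ∂R/∂x = (6*z) - (-2*y) = 2*y + 6*z
  ∂Q/∂x - ∂P/∂y = (0) - (0) = 0.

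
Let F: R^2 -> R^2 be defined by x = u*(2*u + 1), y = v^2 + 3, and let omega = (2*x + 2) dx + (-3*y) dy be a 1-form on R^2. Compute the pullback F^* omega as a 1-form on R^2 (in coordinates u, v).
F^* omega = (16*u^3 + 12*u^2 + 10*u + 2) du + (6*v*(-v^2 - 3)) dv

Using F^*(f dg) = (f ∘ F) d(g ∘ F), substitute each coordinate x_i by F_i(u, v) in f_i, and replace dx_i by d F_i = (∂F_i/∂u) du + (∂F_i/∂v) dv.
  For the x component: f_1(F) = 4*u^2 + 2*u + 2; d F_1 = (4*u + 1) du + (0) dv
  For the y component: f_2(F) = -3*v^2 - 9; d F_2 = (0) du + (2*v) dv
Combining and collecting du, dv coefficients:
  coeff of du: 16*u^3 + 12*u^2 + 10*u + 2
  coeff of dv: 6*v*(-v^2 - 3)
F^* omega = (16*u^3 + 12*u^2 + 10*u + 2) du + (6*v*(-v^2 - 3)) dv.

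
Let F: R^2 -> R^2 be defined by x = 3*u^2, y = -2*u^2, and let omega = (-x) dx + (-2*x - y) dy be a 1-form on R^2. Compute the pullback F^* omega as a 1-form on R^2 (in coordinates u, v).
F^* omega = (-2*u^3) du

Using F^*(f dg) = (f ∘ F) d(g ∘ F), substitute each coordinate x_i by F_i(u, v) in f_i, and replace dx_i by d F_i = (∂F_i/∂u) du + (∂F_i/∂v) dv.
  For the x component: f_1(F) = -3*u^2; d F_1 = (6*u) du + (0) dv
  For the y component: f_2(F) = -4*u^2; d F_2 = (-4*u) du + (0) dv
Combining and collecting du, dv coefficients:
  coeff of du: -2*u^3
  coeff of dv: 0
F^* omega = (-2*u^3) du.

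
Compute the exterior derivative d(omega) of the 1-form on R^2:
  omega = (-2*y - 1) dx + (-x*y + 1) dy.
d(omega) = (2 - y) dx ∧ dy

For a 1-form omega = sum_i f_i dx_i, the exterior derivative is
  d(omega) = sum_{i < j} (∂f_j/∂x_i - ∂f_i/∂x_j) dx_i ∧ dx_j.
  coefficient of dx ∧ dy: ∂f_2/∂x - ∂f_1/∂y = ∂(-x*y + 1)/∂x - ∂(-2*y - 1)/∂y = 2 - y
Assembling: d(omega) = (2 - y) dx ∧ dy.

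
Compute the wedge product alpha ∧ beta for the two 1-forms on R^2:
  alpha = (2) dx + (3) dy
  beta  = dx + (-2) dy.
alpha ∧ beta = (-7) dx ∧ dy

Distribute the wedge, using dx_i ∧ dx_j = -dx_j ∧ dx_i and dx_i ∧ dx_i = 0. For each pair (i, j) with i < j, the coefficient of dx_i ∧ dx_j in alpha ∧ beta is (alpha_i * beta_j - alpha_j * beta_i). Collecting: alpha ∧ beta = (-7) dx ∧ dy.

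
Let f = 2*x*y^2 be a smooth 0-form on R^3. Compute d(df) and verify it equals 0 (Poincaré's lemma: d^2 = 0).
d(df) = 0

Step 1: df = sum_i (∂f/∂x_i) dx_i = (2*y^2) dx + (4*x*y) dy + (0) dz.
Step 2: Apply d again. Using the 1-form formula, the coefficient of dx ∧ dy in d(df) is ∂^2 f/∂x ∂y - ∂^2 f/∂y ∂x = (4*y) - (4*y) = 0 (equality of mixed partials for smooth f).
Similarly for dx ∧ dz and dy ∧ dz — all coefficients vanish. So d(df) = 0.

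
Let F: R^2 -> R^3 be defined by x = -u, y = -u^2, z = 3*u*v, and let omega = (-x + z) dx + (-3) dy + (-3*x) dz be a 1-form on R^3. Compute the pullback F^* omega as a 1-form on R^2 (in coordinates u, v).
F^* omega = (u*(6*v + 5)) du + (9*u^2) dv

Using F^*(f dg) = (f ∘ F) d(g ∘ F), substitute each coordinate x_i by F_i(u, v) in f_i, and replace dx_i by d F_i = (∂F_i/∂u) du + (∂F_i/∂v) dv.
  For the x component: f_1(F) = u*(3*v + 1); d F_1 = (-1) du + (0) dv
  For the y component: f_2(F) = -3; d F_2 = (-2*u) du + (0) dv
  For the z component: f_3(F) = 3*u; d F_3 = (3*v) du + (3*u) dv
Combining and collecting du, dv coefficients:
  coeff of du: u*(6*v + 5)
  coeff of dv: 9*u^2
F^* omega = (u*(6*v + 5)) du + (9*u^2) dv.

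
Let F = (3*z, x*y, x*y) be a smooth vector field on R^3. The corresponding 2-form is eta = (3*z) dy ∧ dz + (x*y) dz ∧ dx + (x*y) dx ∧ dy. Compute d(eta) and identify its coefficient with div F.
d(eta) = (x) dx ∧ dy ∧ dz; div F = x

For a 2-form in R^3 of the form above, applying d gives a 3-form with coefficient ∂P/∂x + ∂Q/∂y + ∂R/∂z:
  ∂P/∂x = 0
  ∂Q/∂y = x
  ∂R/∂z = 0
Sum = x, which is exactly div F.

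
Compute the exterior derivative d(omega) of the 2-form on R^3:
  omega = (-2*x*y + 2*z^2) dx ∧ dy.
d(omega) = (4*z) dx ∧ dy ∧ dz

For a 2-form omega = sum_{i<j} g_{ij} dx_i ∧ dx_j, the exterior derivative is
  d(omega) = sum_{i<j} d(g_{ij}) ∧ dx_i ∧ dx_j = sum_{i<j, k} (∂g_{ij}/∂x_k) dx_k ∧ dx_i ∧ dx_j.
Expand each term, using dx_k ∧ dx_i ∧ dx_j = sgn(permutation) dx_{(a)} ∧ dx_{(b)} ∧ dx_{(c)} with (a < b < c) sorted:
  d(-2*x*y + 2*z^2) includes (∂/∂z)(-2*x*y + 2*z^2) dz = (4*z) dz, which multiplied by dx ∧ dy gives (4*z) dx ∧ dy ∧ dz
Collecting like 3-forms: d(omega) = (4*z) dx ∧ dy ∧ dz.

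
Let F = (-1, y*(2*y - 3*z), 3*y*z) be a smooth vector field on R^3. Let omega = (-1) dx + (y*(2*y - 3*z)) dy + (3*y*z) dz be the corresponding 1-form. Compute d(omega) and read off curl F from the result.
d(omega) = (3*y + 3*z) dy ∧ dz + (0) dz ∧ dx + (0) dx ∧ dy; curl F = (3*y + 3*z, 0, 0)

d omega = sum_{i<j} (∂f_j/∂x_i - ∂f_i/∂x_j) dx_i ∧ dx_j. Under the identification (dy ∧ dz, dz ∧ dx, dx ∧ dy) ↔ (e_x, e_y, e_z), the coefficients are exactly the components of curl F. Compute:
  ∂R/∂y - ∂Q/∂z = (3*z) - (-3*y) = 3*y + 3*z
  ∂P/∂z - ∂R/∂x = (0) - (0) = 0
  ∂Q/∂x - ∂P/∂y = (0) - (0) = 0.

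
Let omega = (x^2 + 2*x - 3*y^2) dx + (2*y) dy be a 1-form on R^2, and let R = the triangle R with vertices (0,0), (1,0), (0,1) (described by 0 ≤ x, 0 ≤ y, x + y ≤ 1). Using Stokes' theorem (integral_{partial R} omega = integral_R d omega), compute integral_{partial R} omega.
integral_(partial R) omega = 1

Stokes: integral_partial_R omega = integral_R d omega with d omega = (∂Q/∂x - ∂P/∂y) dx ∧ dy.
  ∂Q/∂x = 0
  ∂P/∂y = -6*y
  integrand = ∂Q/∂x - ∂P/∂y = 6*y.
Integrating over R: integral_0^1 integral_0^{1-x} (6*y) dy dx = 1.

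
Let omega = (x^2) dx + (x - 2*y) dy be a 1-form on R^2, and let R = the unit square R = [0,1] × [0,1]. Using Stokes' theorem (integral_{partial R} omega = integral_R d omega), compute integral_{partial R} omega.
integral_(partial R) omega = 1

Stokes: integral_partial_R omega = integral_R d omega with d omega = (∂Q/∂x - ∂P/∂y) dx ∧ dy.
  ∂Q/∂x = 1
  ∂P/∂y = 0
  integrand = ∂Q/∂x - ∂P/∂y = 1.
Integrating over R: integral_0^1 integral_0^1 (1) dx dy = 1.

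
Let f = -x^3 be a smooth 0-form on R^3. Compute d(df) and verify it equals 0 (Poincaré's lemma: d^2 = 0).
d(df) = 0

Step 1: df = sum_i (∂f/∂x_i) dx_i = (-3*x^2) dx + (0) dy + (0) dz.
Step 2: Apply d again. Using the 1-form formula, the coefficient of dx ∧ dy in d(df) is ∂^2 f/∂x ∂y - ∂^2 f/∂y ∂x = (0) - (0) = 0 (equality of mixed partials for smooth f).
Similarly for dx ∧ dz and dy ∧ dz — all coefficients vanish. So d(df) = 0.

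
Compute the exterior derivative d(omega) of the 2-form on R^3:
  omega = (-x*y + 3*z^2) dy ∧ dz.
d(omega) = (-y) dx ∧ dy ∧ dz

For a 2-form omega = sum_{i<j} g_{ij} dx_i ∧ dx_j, the exterior derivative is
  d(omega) = sum_{i<j} d(g_{ij}) ∧ dx_i ∧ dx_j = sum_{i<j, k} (∂g_{ij}/∂x_k) dx_k ∧ dx_i ∧ dx_j.
Expand each term, using dx_k ∧ dx_i ∧ dx_j = sgn(permutation) dx_{(a)} ∧ dx_{(b)} ∧ dx_{(c)} with (a < b < c) sorted:
  d(-x*y + 3*z^2) includes (∂/∂x)(-x*y + 3*z^2) dx = (-y) dx, which multiplied by dy ∧ dz gives (-y) dx ∧ dy ∧ dz
Collecting like 3-forms: d(omega) = (-y) dx ∧ dy ∧ dz.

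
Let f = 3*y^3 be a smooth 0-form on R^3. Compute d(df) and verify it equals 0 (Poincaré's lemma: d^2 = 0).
d(df) = 0

Step 1: df = sum_i (∂f/∂x_i) dx_i = (0) dx + (9*y^2) dy + (0) dz.
Step 2: Apply d again. Using the 1-form formula, the coefficient of dx ∧ dy in d(df) is ∂^2 f/∂x ∂y - ∂^2 f/∂y ∂x = (0) - (0) = 0 (equality of mixed partials for smooth f).
Similarly for dx ∧ dz and dy ∧ dz — all coefficients vanish. So d(df) = 0.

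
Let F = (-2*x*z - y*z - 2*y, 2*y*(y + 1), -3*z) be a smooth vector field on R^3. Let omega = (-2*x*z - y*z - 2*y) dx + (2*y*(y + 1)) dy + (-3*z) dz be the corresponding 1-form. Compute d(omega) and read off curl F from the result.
d(omega) = (0) dy ∧ dz + (-2*x - y) dz ∧ dx + (z + 2) dx ∧ dy; curl F = (0, -2*x - y, z + 2)

d omega = sum_{i<j} (∂f_j/∂x_i - ∂f_i/∂x_j) dx_i ∧ dx_j. Under the identification (dy ∧ dz, dz ∧ dx, dx ∧ dy) ↔ (e_x, e_y, e_z), the coefficients are exactly the components of curl F. Compute:
  ∂R/∂y - ∂Q/∂z = (0) - (0) = 0
  ∂P/∂z - ∂R/∂x = (-2*x - y) - (0) = -2*x - y
  ∂Q/∂x - ∂P/∂y = (0) - (-z - 2) = z + 2.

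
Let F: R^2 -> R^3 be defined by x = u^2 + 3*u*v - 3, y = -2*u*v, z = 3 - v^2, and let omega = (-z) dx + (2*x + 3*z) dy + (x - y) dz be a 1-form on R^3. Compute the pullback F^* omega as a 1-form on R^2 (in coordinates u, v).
F^* omega = (-4*u^2*v - 10*u*v^2 - 6*u + 9*v^3 - 15*v) du + (-4*u^3 - 14*u^2*v - u*v^2 - 15*u + 6*v) dv

Using F^*(f dg) = (f ∘ F) d(g ∘ F), substitute each coordinate x_i by F_i(u, v) in f_i, and replace dx_i by d F_i = (∂F_i/∂u) du + (∂F_i/∂v) dv.
  For the x component: f_1(F) = v^2 - 3; d F_1 = (2*u + 3*v) du + (3*u) dv
  For the y component: f_2(F) = 2*u^2 + 6*u*v - 3*v^2 + 3; d F_2 = (-2*v) du + (-2*u) dv
  For the z component: f_3(F) = u^2 + 5*u*v - 3; d F_3 = (0) du + (-2*v) dv
Combining and collecting du, dv coefficients:
  coeff of du: -4*u^2*v - 10*u*v^2 - 6*u + 9*v^3 - 15*v
  coeff of dv: -4*u^3 - 14*u^2*v - u*v^2 - 15*u + 6*v
F^* omega = (-4*u^2*v - 10*u*v^2 - 6*u + 9*v^3 - 15*v) du + (-4*u^3 - 14*u^2*v - u*v^2 - 15*u + 6*v) dv.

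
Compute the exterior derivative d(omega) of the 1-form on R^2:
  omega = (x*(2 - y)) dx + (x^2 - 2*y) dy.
d(omega) = (3*x) dx ∧ dy

For a 1-form omega = sum_i f_i dx_i, the exterior derivative is
  d(omega) = sum_{i < j} (∂f_j/∂x_i - ∂f_i/∂x_j) dx_i ∧ dx_j.
  coefficient of dx ∧ dy: ∂f_2/∂x - ∂f_1/∂y = ∂(x^2 - 2*y)/∂x - ∂(x*(2 - y))/∂y = 3*x
Assembling: d(omega) = (3*x) dx ∧ dy.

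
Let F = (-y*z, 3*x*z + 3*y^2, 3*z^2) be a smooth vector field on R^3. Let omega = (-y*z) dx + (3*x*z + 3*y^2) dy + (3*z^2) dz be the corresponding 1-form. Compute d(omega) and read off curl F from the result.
d(omega) = (-3*x) dy ∧ dz + (-y) dz ∧ dx + (4*z) dx ∧ dy; curl F = (-3*x, -y, 4*z)

d omega = sum_{i<j} (∂f_j/∂x_i - ∂f_i/∂x_j) dx_i ∧ dx_j. Under the identification (dy ∧ dz, dz ∧ dx, dx ∧ dy) ↔ (e_x, e_y, e_z), the coefficients are exactly the components of curl F. Compute:
  ∂R/∂y - ∂Q/∂z = (0) - (3*x) = -3*x
  ∂P/∂z - ∂R/∂x = (-y) - (0) = -y
  ∂Q/∂x - ∂P/∂y = (3*z) - (-z) = 4*z.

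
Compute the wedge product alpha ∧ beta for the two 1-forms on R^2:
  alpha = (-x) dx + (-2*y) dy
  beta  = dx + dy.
alpha ∧ beta = (-x + 2*y) dx ∧ dy

Distribute the wedge, using dx_i ∧ dx_j = -dx_j ∧ dx_i and dx_i ∧ dx_i = 0. For each pair (i, j) with i < j, the coefficient of dx_i ∧ dx_j in alpha ∧ beta is (alpha_i * beta_j - alpha_j * beta_i). Collecting: alpha ∧ beta = (-x + 2*y) dx ∧ dy.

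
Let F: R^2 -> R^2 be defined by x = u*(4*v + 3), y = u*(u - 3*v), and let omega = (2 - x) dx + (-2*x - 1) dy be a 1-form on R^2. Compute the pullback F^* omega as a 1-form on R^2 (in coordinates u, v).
F^* omega = (-16*u^2*v - 12*u^2 + 8*u*v^2 - 6*u*v - 11*u + 11*v + 6) du + (u*(8*u*v + 6*u + 11)) dv

Using F^*(f dg) = (f ∘ F) d(g ∘ F), substitute each coordinate x_i by F_i(u, v) in f_i, and replace dx_i by d F_i = (∂F_i/∂u) du + (∂F_i/∂v) dv.
  For the x component: f_1(F) = -4*u*v - 3*u + 2; d F_1 = (4*v + 3) du + (4*u) dv
  For the y component: f_2(F) = -8*u*v - 6*u - 1; d F_2 = (2*u - 3*v) du + (-3*u) dv
Combining and collecting du, dv coefficients:
  coeff of du: -16*u^2*v - 12*u^2 + 8*u*v^2 - 6*u*v - 11*u + 11*v + 6
  coeff of dv: u*(8*u*v + 6*u + 11)
F^* omega = (-16*u^2*v - 12*u^2 + 8*u*v^2 - 6*u*v - 11*u + 11*v + 6) du + (u*(8*u*v + 6*u + 11)) dv.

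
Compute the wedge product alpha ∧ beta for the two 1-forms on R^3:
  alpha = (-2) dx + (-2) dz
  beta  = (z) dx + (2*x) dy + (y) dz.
alpha ∧ beta = (-4*x) dx ∧ dy + (-2*y + 2*z) dx ∧ dz + (4*x) dy ∧ dz

Distribute the wedge, using dx_i ∧ dx_j = -dx_j ∧ dx_i and dx_i ∧ dx_i = 0. For each pair (i, j) with i < j, the coefficient of dx_i ∧ dx_j in alpha ∧ beta is (alpha_i * beta_j - alpha_j * beta_i). Collecting: alpha ∧ beta = (-4*x) dx ∧ dy + (-2*y + 2*z) dx ∧ dz + (4*x) dy ∧ dz.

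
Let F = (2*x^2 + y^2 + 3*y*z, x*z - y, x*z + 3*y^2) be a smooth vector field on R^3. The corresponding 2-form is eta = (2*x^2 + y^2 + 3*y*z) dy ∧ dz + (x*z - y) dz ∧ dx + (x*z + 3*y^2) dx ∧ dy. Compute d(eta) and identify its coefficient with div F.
d(eta) = (5*x - 1) dx ∧ dy ∧ dz; div F = 5*x - 1

For a 2-form in R^3 of the form above, applying d gives a 3-form with coefficient ∂P/∂x + ∂Q/∂y + ∂R/∂z:
  ∂P/∂x = 4*x
  ∂Q/∂y = -1
  ∂R/∂z = x
Sum = 5*x - 1, which is exactly div F.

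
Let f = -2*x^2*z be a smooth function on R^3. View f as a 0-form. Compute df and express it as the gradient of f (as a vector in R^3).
df = (-4*x*z) dx + (0) dy + (-2*x^2) dz; grad f = (-4*x*z, 0, -2*x^2)

For a 0-form f, d f = (∂f/∂x) dx + (∂f/∂y) dy + (∂f/∂z) dz. The components of the vector representation are exactly the entries of grad f in Cartesian coordinates:
  ∂f/∂x = -4*x*z
  ∂f/∂y = 0
  ∂f/∂z = -2*x^2.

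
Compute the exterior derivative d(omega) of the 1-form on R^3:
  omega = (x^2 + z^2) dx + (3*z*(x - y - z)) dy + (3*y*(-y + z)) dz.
d(omega) = (3*z) dx ∧ dy + (-2*z) dx ∧ dz + (-3*x - 3*y + 9*z) dy ∧ dz

For a 1-form omega = sum_i f_i dx_i, the exterior derivative is
  d(omega) = sum_{i < j} (∂f_j/∂x_i - ∂f_i/∂x_j) dx_i ∧ dx_j.
  coefficient of dx ∧ dy: ∂f_2/∂x - ∂f_1/∂y = ∂(3*z*(x - y - z))/∂x - ∂(x^2 + z^2)/∂y = 3*z
  coefficient of dx ∧ dz: ∂f_3/∂x - ∂f_1/∂z = ∂(3*y*(-y + z))/∂x - ∂(x^2 + z^2)/∂z = -2*z
  coefficient of dy ∧ dz: ∂f_3/∂y - ∂f_2/∂z = ∂(3*y*(-y + z))/∂y - ∂(3*z*(x - y - z))/∂z = -3*x - 3*y + 9*z
Assembling: d(omega) = (3*z) dx ∧ dy + (-2*z) dx ∧ dz + (-3*x - 3*y + 9*z) dy ∧ dz.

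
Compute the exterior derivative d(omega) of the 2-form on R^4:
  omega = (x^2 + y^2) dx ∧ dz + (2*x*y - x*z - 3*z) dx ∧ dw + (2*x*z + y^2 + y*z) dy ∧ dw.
d(omega) = (-2*y) dx ∧ dy ∧ dz + (-2*x + 2*z) dx ∧ dy ∧ dw + (x + 3) dx ∧ dz ∧ dw + (-2*x - y) dy ∧ dz ∧ dw

For a 2-form omega = sum_{i<j} g_{ij} dx_i ∧ dx_j, the exterior derivative is
  d(omega) = sum_{i<j} d(g_{ij}) ∧ dx_i ∧ dx_j = sum_{i<j, k} (∂g_{ij}/∂x_k) dx_k ∧ dx_i ∧ dx_j.
Expand each term, using dx_k ∧ dx_i ∧ dx_j = sgn(permutation) dx_{(a)} ∧ dx_{(b)} ∧ dx_{(c)} with (a < b < c) sorted:
  d(x^2 + y^2) includes (∂/∂y)(x^2 + y^2) dy = (2*y) dy, which multiplied by dx ∧ dz gives (-2*y) dx ∧ dy ∧ dz
  d(2*x*y - x*z - 3*z) includes (∂/∂y)(2*x*y - x*z - 3*z) dy = (2*x) dy, which multiplied by dx ∧ dw gives (-2*x) dx ∧ dy ∧ dw
  d(2*x*y - x*z - 3*z) includes (∂/∂z)(2*x*y - x*z - 3*z) dz = (-x - 3) dz, which multiplied by dx ∧ dw gives (x + 3) dx ∧ dz ∧ dw
  d(2*x*z + y^2 + y*z) includes (∂/∂x)(2*x*z + y^2 + y*z) dx = (2*z) dx, which multiplied by dy ∧ dw gives (2*z) dx ∧ dy ∧ dw
  d(2*x*z + y^2 + y*z) includes (∂/∂z)(2*x*z + y^2 + y*z) dz = (2*x + y) dz, which multiplied by dy ∧ dw gives (-2*x - y) dy ∧ dz ∧ dw
Collecting like 3-forms: d(omega) = (-2*y) dx ∧ dy ∧ dz + (-2*x + 2*z) dx ∧ dy ∧ dw + (x + 3) dx ∧ dz ∧ dw + (-2*x - y) dy ∧ dz ∧ dw.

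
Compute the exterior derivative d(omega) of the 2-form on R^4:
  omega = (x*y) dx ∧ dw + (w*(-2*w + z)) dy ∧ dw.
d(omega) = (-x) dx ∧ dy ∧ dw + (-w) dy ∧ dz ∧ dw

For a 2-form omega = sum_{i<j} g_{ij} dx_i ∧ dx_j, the exterior derivative is
  d(omega) = sum_{i<j} d(g_{ij}) ∧ dx_i ∧ dx_j = sum_{i<j, k} (∂g_{ij}/∂x_k) dx_k ∧ dx_i ∧ dx_j.
Expand each term, using dx_k ∧ dx_i ∧ dx_j = sgn(permutation) dx_{(a)} ∧ dx_{(b)} ∧ dx_{(c)} with (a < b < c) sorted:
  d(x*y) includes (∂/∂y)(x*y) dy = (x) dy, which multiplied by dx ∧ dw gives (-x) dx ∧ dy ∧ dw
  d(w*(-2*w + z)) includes (∂/∂z)(w*(-2*w + z)) dz = (w) dz, which multiplied by dy ∧ dw gives (-w) dy ∧ dz ∧ dw
Collecting like 3-forms: d(omega) = (-x) dx ∧ dy ∧ dw + (-w) dy ∧ dz ∧ dw.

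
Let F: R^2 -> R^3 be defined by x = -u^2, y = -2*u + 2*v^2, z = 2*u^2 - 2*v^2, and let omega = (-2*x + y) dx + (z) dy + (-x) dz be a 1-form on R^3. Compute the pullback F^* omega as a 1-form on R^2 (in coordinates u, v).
F^* omega = (4*v^2*(1 - u)) du + (4*v*(u^2 - 2*v^2)) dv

Using F^*(f dg) = (f ∘ F) d(g ∘ F), substitute each coordinate x_i by F_i(u, v) in f_i, and replace dx_i by d F_i = (∂F_i/∂u) du + (∂F_i/∂v) dv.
  For the x component: f_1(F) = 2*u^2 - 2*u + 2*v^2; d F_1 = (-2*u) du + (0) dv
  For the y component: f_2(F) = 2*u^2 - 2*v^2; d F_2 = (-2) du + (4*v) dv
  For the z component: f_3(F) = u^2; d F_3 = (4*u) du + (-4*v) dv
Combining and collecting du, dv coefficients:
  coeff of du: 4*v^2*(1 - u)
  coeff of dv: 4*v*(u^2 - 2*v^2)
F^* omega = (4*v^2*(1 - u)) du + (4*v*(u^2 - 2*v^2)) dv.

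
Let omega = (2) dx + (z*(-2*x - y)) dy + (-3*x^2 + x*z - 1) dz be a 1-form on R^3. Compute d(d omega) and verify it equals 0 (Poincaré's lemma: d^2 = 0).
d(d omega) = 0

Step 1: d omega = sum_{i<j} (∂f_j/∂x_i - ∂f_i/∂x_j) dx_i ∧ dx_j:
  coeff of dx ∧ dy: -2*z
  coeff of dx ∧ dz: -6*x + z
  coeff of dy ∧ dz: 2*x + y
Step 2: Apply d again to each 2-form coefficient. The only possible 3-form in R^3 is dx ∧ dy ∧ dz, with coefficient
  ∂(coeff of dy∧dz)/∂x - ∂(coeff of dx∧dz)/∂y + ∂(coeff of dx∧dy)/∂z
  = ∂/∂x (2*x + y) - ∂/∂y (-6*x + z) + ∂/∂z (-2*z).
Each of these terms simplifies to sums of mixed partials that cancel in pairs. The result is 0 (by equality of mixed partials for smooth functions — Schwarz / Clairaut).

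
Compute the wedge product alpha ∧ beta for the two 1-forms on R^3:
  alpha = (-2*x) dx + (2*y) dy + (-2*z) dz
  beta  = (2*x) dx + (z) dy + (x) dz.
alpha ∧ beta = (-2*x*(2*y + z)) dx ∧ dy + (2*x*(-x + 2*z)) dx ∧ dz + (2*x*y + 2*z^2) dy ∧ dz

Distribute the wedge, using dx_i ∧ dx_j = -dx_j ∧ dx_i and dx_i ∧ dx_i = 0. For each pair (i, j) with i < j, the coefficient of dx_i ∧ dx_j in alpha ∧ beta is (alpha_i * beta_j - alpha_j * beta_i). Collecting: alpha ∧ beta = (-2*x*(2*y + z)) dx ∧ dy + (2*x*(-x + 2*z)) dx ∧ dz + (2*x*y + 2*z^2) dy ∧ dz.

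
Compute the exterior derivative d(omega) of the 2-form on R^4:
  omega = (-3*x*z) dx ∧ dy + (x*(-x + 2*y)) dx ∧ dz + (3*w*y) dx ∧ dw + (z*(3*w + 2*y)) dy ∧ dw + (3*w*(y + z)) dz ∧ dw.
d(omega) = (-5*x) dx ∧ dy ∧ dz + (-3*w) dx ∧ dy ∧ dw + (-2*y) dy ∧ dz ∧ dw

For a 2-form omega = sum_{i<j} g_{ij} dx_i ∧ dx_j, the exterior derivative is
  d(omega) = sum_{i<j} d(g_{ij}) ∧ dx_i ∧ dx_j = sum_{i<j, k} (∂g_{ij}/∂x_k) dx_k ∧ dx_i ∧ dx_j.
Expand each term, using dx_k ∧ dx_i ∧ dx_j = sgn(permutation) dx_{(a)} ∧ dx_{(b)} ∧ dx_{(c)} with (a < b < c) sorted:
  d(-3*x*z) includes (∂/∂z)(-3*x*z) dz = (-3*x) dz, which multiplied by dx ∧ dy gives (-3*x) dx ∧ dy ∧ dz
  d(x*(-x + 2*y)) includes (∂/∂y)(x*(-x + 2*y)) dy = (2*x) dy, which multiplied by dx ∧ dz gives (-2*x) dx ∧ dy ∧ dz
  d(3*w*y) includes (∂/∂y)(3*w*y) dy = (3*w) dy, which multiplied by dx ∧ dw gives (-3*w) dx ∧ dy ∧ dw
  d(z*(3*w + 2*y)) includes (∂/∂z)(z*(3*w + 2*y)) dz = (3*w + 2*y) dz, which multiplied by dy ∧ dw gives (-3*w - 2*y) dy ∧ dz ∧ dw
  d(3*w*(y + z)) includes (∂/∂y)(3*w*(y + z)) dy = (3*w) dy, which multiplied by dz ∧ dw gives (3*w) dy ∧ dz ∧ dw
Collecting like 3-forms: d(omega) = (-5*x) dx ∧ dy ∧ dz + (-3*w) dx ∧ dy ∧ dw + (-2*y) dy ∧ dz ∧ dw.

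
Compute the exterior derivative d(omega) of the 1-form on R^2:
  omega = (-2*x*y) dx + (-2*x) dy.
d(omega) = (2*x - 2) dx ∧ dy

For a 1-form omega = sum_i f_i dx_i, the exterior derivative is
  d(omega) = sum_{i < j} (∂f_j/∂x_i - ∂f_i/∂x_j) dx_i ∧ dx_j.
  coefficient of dx ∧ dy: ∂f_2/∂x - ∂f_1/∂y = ∂(-2*x)/∂x - ∂(-2*x*y)/∂y = 2*x - 2
Assembling: d(omega) = (2*x - 2) dx ∧ dy.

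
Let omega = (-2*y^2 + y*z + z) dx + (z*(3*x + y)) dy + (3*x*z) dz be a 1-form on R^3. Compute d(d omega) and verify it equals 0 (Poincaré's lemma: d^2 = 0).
d(d omega) = 0

Step 1: d omega = sum_{i<j} (∂f_j/∂x_i - ∂f_i/∂x_j) dx_i ∧ dx_j:
  coeff of dx ∧ dy: 4*y + 2*z
  coeff of dx ∧ dz: -y + 3*z - 1
  coeff of dy ∧ dz: -3*x - y
Step 2: Apply d again to each 2-form coefficient. The only possible 3-form in R^3 is dx ∧ dy ∧ dz, with coefficient
  ∂(coeff of dy∧dz)/∂x - ∂(coeff of dx∧dz)/∂y + ∂(coeff of dx∧dy)/∂z
  = ∂/∂x (-3*x - y) - ∂/∂y (-y + 3*z - 1) + ∂/∂z (4*y + 2*z).
Each of these terms simplifies to sums of mixed partials that cancel in pairs. The result is 0 (by equality of mixed partials for smooth functions — Schwarz / Clairaut).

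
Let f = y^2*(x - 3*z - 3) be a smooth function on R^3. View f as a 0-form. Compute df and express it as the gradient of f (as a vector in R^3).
df = (y^2) dx + (2*y*(x - 3*z - 3)) dy + (-3*y^2) dz; grad f = (y^2, 2*y*(x - 3*z - 3), -3*y^2)

For a 0-form f, d f = (∂f/∂x) dx + (∂f/∂y) dy + (∂f/∂z) dz. The components of the vector representation are exactly the entries of grad f in Cartesian coordinates:
  ∂f/∂x = y^2
  ∂f/∂y = 2*y*(x - 3*z - 3)
  ∂f/∂z = -3*y^2.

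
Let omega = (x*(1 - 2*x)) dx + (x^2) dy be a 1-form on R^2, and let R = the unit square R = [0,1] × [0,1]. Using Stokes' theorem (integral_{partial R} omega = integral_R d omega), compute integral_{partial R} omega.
integral_(partial R) omega = 1

Stokes: integral_partial_R omega = integral_R d omega with d omega = (∂Q/∂x - ∂P/∂y) dx ∧ dy.
  ∂Q/∂x = 2*x
  ∂P/∂y = 0
  integrand = ∂Q/∂x - ∂P/∂y = 2*x.
Integrating over R: integral_0^1 integral_0^1 (2*x) dx dy = 1.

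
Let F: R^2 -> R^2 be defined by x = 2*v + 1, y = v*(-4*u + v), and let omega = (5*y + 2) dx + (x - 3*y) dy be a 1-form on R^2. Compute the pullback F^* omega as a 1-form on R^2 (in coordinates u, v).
F^* omega = (4*v*(-12*u*v + 3*v^2 - 2*v - 1)) du + (-48*u^2*v + 36*u*v^2 - 48*u*v - 4*u - 6*v^3 + 14*v^2 + 2*v + 4) dv

Using F^*(f dg) = (f ∘ F) d(g ∘ F), substitute each coordinate x_i by F_i(u, v) in f_i, and replace dx_i by d F_i = (∂F_i/∂u) du + (∂F_i/∂v) dv.
  For the x component: f_1(F) = -20*u*v + 5*v^2 + 2; d F_1 = (0) du + (2) dv
  For the y component: f_2(F) = 12*u*v - 3*v^2 + 2*v + 1; d F_2 = (-4*v) du + (-4*u + 2*v) dv
Combining and collecting du, dv coefficients:
  coeff of du: 4*v*(-12*u*v + 3*v^2 - 2*v - 1)
  coeff of dv: -48*u^2*v + 36*u*v^2 - 48*u*v - 4*u - 6*v^3 + 14*v^2 + 2*v + 4
F^* omega = (4*v*(-12*u*v + 3*v^2 - 2*v - 1)) du + (-48*u^2*v + 36*u*v^2 - 48*u*v - 4*u - 6*v^3 + 14*v^2 + 2*v + 4) dv.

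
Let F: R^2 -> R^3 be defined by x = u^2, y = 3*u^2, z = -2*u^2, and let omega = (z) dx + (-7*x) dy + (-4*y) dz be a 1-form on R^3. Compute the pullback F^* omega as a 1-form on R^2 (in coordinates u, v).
F^* omega = (2*u^3) du

Using F^*(f dg) = (f ∘ F) d(g ∘ F), substitute each coordinate x_i by F_i(u, v) in f_i, and replace dx_i by d F_i = (∂F_i/∂u) du + (∂F_i/∂v) dv.
  For the x component: f_1(F) = -2*u^2; d F_1 = (2*u) du + (0) dv
  For the y component: f_2(F) = -7*u^2; d F_2 = (6*u) du + (0) dv
  For the z component: f_3(F) = -12*u^2; d F_3 = (-4*u) du + (0) dv
Combining and collecting du, dv coefficients:
  coeff of du: 2*u^3
  coeff of dv: 0
F^* omega = (2*u^3) du.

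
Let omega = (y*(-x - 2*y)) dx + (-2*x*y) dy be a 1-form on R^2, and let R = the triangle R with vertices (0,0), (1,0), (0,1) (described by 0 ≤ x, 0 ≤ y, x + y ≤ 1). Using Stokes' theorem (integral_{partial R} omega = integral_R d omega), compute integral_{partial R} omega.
integral_(partial R) omega = 1/2

Stokes: integral_partial_R omega = integral_R d omega with d omega = (∂Q/∂x - ∂P/∂y) dx ∧ dy.
  ∂Q/∂x = -2*y
  ∂P/∂y = -x - 4*y
  integrand = ∂Q/∂x - ∂P/∂y = x + 2*y.
Integrating over R: integral_0^1 integral_0^{1-x} (x + 2*y) dy dx = 1/2.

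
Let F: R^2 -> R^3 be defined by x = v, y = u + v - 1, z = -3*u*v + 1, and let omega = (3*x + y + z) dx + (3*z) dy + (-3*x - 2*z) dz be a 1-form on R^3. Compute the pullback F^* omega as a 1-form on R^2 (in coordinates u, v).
F^* omega = (-18*u*v^2 - 9*u*v + 9*v^2 + 6*v + 3) du + (-18*u^2*v - 3*u*v + 7*u + 4*v + 3) dv

Using F^*(f dg) = (f ∘ F) d(g ∘ F), substitute each coordinate x_i by F_i(u, v) in f_i, and replace dx_i by d F_i = (∂F_i/∂u) du + (∂F_i/∂v) dv.
  For the x component: f_1(F) = -3*u*v + u + 4*v; d F_1 = (0) du + (1) dv
  For the y component: f_2(F) = -9*u*v + 3; d F_2 = (1) du + (1) dv
  For the z component: f_3(F) = 6*u*v - 3*v - 2; d F_3 = (-3*v) du + (-3*u) dv
Combining and collecting du, dv coefficients:
  coeff of du: -18*u*v^2 - 9*u*v + 9*v^2 + 6*v + 3
  coeff of dv: -18*u^2*v - 3*u*v + 7*u + 4*v + 3
F^* omega = (-18*u*v^2 - 9*u*v + 9*v^2 + 6*v + 3) du + (-18*u^2*v - 3*u*v + 7*u + 4*v + 3) dv.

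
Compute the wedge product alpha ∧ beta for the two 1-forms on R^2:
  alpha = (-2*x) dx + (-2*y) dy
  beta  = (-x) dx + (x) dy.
alpha ∧ beta = (-2*x*(x + y)) dx ∧ dy

Distribute the wedge, using dx_i ∧ dx_j = -dx_j ∧ dx_i and dx_i ∧ dx_i = 0. For each pair (i, j) with i < j, the coefficient of dx_i ∧ dx_j in alpha ∧ beta is (alpha_i * beta_j - alpha_j * beta_i). Collecting: alpha ∧ beta = (-2*x*(x + y)) dx ∧ dy.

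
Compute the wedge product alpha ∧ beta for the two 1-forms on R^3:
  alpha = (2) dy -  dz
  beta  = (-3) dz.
alpha ∧ beta = (-6) dy ∧ dz

Distribute the wedge, using dx_i ∧ dx_j = -dx_j ∧ dx_i and dx_i ∧ dx_i = 0. For each pair (i, j) with i < j, the coefficient of dx_i ∧ dx_j in alpha ∧ beta is (alpha_i * beta_j - alpha_j * beta_i). Collecting: alpha ∧ beta = (-6) dy ∧ dz.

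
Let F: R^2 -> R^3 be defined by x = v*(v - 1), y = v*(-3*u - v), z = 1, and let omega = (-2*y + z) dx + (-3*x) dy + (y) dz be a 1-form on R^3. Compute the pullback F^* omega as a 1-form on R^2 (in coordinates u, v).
F^* omega = (9*v^2*(v - 1)) du + (21*u*v^2 - 15*u*v + 10*v^3 - 8*v^2 + 2*v - 1) dv

Using F^*(f dg) = (f ∘ F) d(g ∘ F), substitute each coordinate x_i by F_i(u, v) in f_i, and replace dx_i by d F_i = (∂F_i/∂u) du + (∂F_i/∂v) dv.
  For the x component: f_1(F) = 6*u*v + 2*v^2 + 1; d F_1 = (0) du + (2*v - 1) dv
  For the y component: f_2(F) = 3*v*(1 - v); d F_2 = (-3*v) du + (-3*u - 2*v) dv
  For the z component: f_3(F) = v*(-3*u - v); d F_3 = (0) du + (0) dv
Combining and collecting du, dv coefficients:
  coeff of du: 9*v^2*(v - 1)
  coeff of dv: 21*u*v^2 - 15*u*v + 10*v^3 - 8*v^2 + 2*v - 1
F^* omega = (9*v^2*(v - 1)) du + (21*u*v^2 - 15*u*v + 10*v^3 - 8*v^2 + 2*v - 1) dv.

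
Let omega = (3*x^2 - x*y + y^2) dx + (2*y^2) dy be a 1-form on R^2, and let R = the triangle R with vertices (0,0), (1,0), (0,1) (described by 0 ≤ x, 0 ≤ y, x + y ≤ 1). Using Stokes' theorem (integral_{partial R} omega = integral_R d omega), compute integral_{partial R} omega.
integral_(partial R) omega = -1/6

Stokes: integral_partial_R omega = integral_R d omega with d omega = (∂Q/∂x - ∂P/∂y) dx ∧ dy.
  ∂Q/∂x = 0
  ∂P/∂y = -x + 2*y
  integrand = ∂Q/∂x - ∂P/∂y = x - 2*y.
Integrating over R: integral_0^1 integral_0^{1-x} (x - 2*y) dy dx = -1/6.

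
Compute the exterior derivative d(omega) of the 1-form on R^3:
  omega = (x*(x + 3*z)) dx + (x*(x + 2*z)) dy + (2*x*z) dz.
d(omega) = (2*x + 2*z) dx ∧ dy + (-3*x + 2*z) dx ∧ dz + (-2*x) dy ∧ dz

For a 1-form omega = sum_i f_i dx_i, the exterior derivative is
  d(omega) = sum_{i < j} (∂f_j/∂x_i - ∂f_i/∂x_j) dx_i ∧ dx_j.
  coefficient of dx ∧ dy: ∂f_2/∂x - ∂f_1/∂y = ∂(x*(x + 2*z))/∂x - ∂(x*(x + 3*z))/∂y = 2*x + 2*z
  coefficient of dx ∧ dz: ∂f_3/∂x - ∂f_1/∂z = ∂(2*x*z)/∂x - ∂(x*(x + 3*z))/∂z = -3*x + 2*z
  coefficient of dy ∧ dz: ∂f_3/∂y - ∂f_2/∂z = ∂(2*x*z)/∂y - ∂(x*(x + 2*z))/∂z = -2*x
Assembling: d(omega) = (2*x + 2*z) dx ∧ dy + (-3*x + 2*z) dx ∧ dz + (-2*x) dy ∧ dz.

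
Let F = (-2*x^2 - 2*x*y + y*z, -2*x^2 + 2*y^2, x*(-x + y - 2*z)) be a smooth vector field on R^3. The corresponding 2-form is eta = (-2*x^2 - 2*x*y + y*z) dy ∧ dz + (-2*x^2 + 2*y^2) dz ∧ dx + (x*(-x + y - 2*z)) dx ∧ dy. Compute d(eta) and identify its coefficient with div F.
d(eta) = (-6*x + 2*y) dx ∧ dy ∧ dz; div F = -6*x + 2*y

For a 2-form in R^3 of the form above, applying d gives a 3-form with coefficient ∂P/∂x + ∂Q/∂y + ∂R/∂z:
  ∂P/∂x = -4*x - 2*y
  ∂Q/∂y = 4*y
  ∂R/∂z = -2*x
Sum = -6*x + 2*y, which is exactly div F.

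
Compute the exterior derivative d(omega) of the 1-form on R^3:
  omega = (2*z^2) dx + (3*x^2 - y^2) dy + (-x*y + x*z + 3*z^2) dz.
d(omega) = (6*x) dx ∧ dy + (-y - 3*z) dx ∧ dz + (-x) dy ∧ dz

For a 1-form omega = sum_i f_i dx_i, the exterior derivative is
  d(omega) = sum_{i < j} (∂f_j/∂x_i - ∂f_i/∂x_j) dx_i ∧ dx_j.
  coefficient of dx ∧ dy: ∂f_2/∂x - ∂f_1/∂y = ∂(3*x^2 - y^2)/∂x - ∂(2*z^2)/∂y = 6*x
  coefficient of dx ∧ dz: ∂f_3/∂x - ∂f_1/∂z = ∂(-x*y + x*z + 3*z^2)/∂x - ∂(2*z^2)/∂z = -y - 3*z
  coefficient of dy ∧ dz: ∂f_3/∂y - ∂f_2/∂z = ∂(-x*y + x*z + 3*z^2)/∂y - ∂(3*x^2 - y^2)/∂z = -x
Assembling: d(omega) = (6*x) dx ∧ dy + (-y - 3*z) dx ∧ dz + (-x) dy ∧ dz.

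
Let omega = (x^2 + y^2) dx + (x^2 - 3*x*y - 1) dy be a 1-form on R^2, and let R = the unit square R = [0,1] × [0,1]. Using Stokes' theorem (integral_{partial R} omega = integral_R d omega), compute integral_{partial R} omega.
integral_(partial R) omega = -3/2

Stokes: integral_partial_R omega = integral_R d omega with d omega = (∂Q/∂x - ∂P/∂y) dx ∧ dy.
  ∂Q/∂x = 2*x - 3*y
  ∂P/∂y = 2*y
  integrand = ∂Q/∂x - ∂P/∂y = 2*x - 5*y.
Integrating over R: integral_0^1 integral_0^1 (2*x - 5*y) dx dy = -3/2.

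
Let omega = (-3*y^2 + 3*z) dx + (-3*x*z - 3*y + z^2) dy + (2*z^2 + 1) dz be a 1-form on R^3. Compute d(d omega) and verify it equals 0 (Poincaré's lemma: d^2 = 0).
d(d omega) = 0

Step 1: d omega = sum_{i<j} (∂f_j/∂x_i - ∂f_i/∂x_j) dx_i ∧ dx_j:
  coeff of dx ∧ dy: 6*y - 3*z
  coeff of dx ∧ dz: -3
  coeff of dy ∧ dz: 3*x - 2*z
Step 2: Apply d again to each 2-form coefficient. The only possible 3-form in R^3 is dx ∧ dy ∧ dz, with coefficient
  ∂(coeff of dy∧dz)/∂x - ∂(coeff of dx∧dz)/∂y + ∂(coeff of dx∧dy)/∂z
  = ∂/∂x (3*x - 2*z) - ∂/∂y (-3) + ∂/∂z (6*y - 3*z).
Each of these terms simplifies to sums of mixed partials that cancel in pairs. The result is 0 (by equality of mixed partials for smooth functions — Schwarz / Clairaut).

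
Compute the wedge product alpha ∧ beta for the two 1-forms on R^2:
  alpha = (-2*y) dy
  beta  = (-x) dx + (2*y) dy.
alpha ∧ beta = (-2*x*y) dx ∧ dy

Distribute the wedge, using dx_i ∧ dx_j = -dx_j ∧ dx_i and dx_i ∧ dx_i = 0. For each pair (i, j) with i < j, the coefficient of dx_i ∧ dx_j in alpha ∧ beta is (alpha_i * beta_j - alpha_j * beta_i). Collecting: alpha ∧ beta = (-2*x*y) dx ∧ dy.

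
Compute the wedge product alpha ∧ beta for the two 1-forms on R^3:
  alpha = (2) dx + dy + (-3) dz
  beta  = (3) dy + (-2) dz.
alpha ∧ beta = (6) dx ∧ dy + (-4) dx ∧ dz + (7) dy ∧ dz

Distribute the wedge, using dx_i ∧ dx_j = -dx_j ∧ dx_i and dx_i ∧ dx_i = 0. For each pair (i, j) with i < j, the coefficient of dx_i ∧ dx_j in alpha ∧ beta is (alpha_i * beta_j - alpha_j * beta_i). Collecting: alpha ∧ beta = (6) dx ∧ dy + (-4) dx ∧ dz + (7) dy ∧ dz.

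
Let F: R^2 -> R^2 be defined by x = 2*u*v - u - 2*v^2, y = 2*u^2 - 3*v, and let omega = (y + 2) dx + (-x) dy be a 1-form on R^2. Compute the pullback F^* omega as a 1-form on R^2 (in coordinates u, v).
F^* omega = (-4*u^2*v + 2*u^2 + 8*u*v^2 - 6*v^2 + 7*v - 2) du + (4*u^3 - 8*u^2*v + u + 6*v^2 - 8*v) dv

Using F^*(f dg) = (f ∘ F) d(g ∘ F), substitute each coordinate x_i by F_i(u, v) in f_i, and replace dx_i by d F_i = (∂F_i/∂u) du + (∂F_i/∂v) dv.
  For the x component: f_1(F) = 2*u^2 - 3*v + 2; d F_1 = (2*v - 1) du + (2*u - 4*v) dv
  For the y component: f_2(F) = -2*u*v + u + 2*v^2; d F_2 = (4*u) du + (-3) dv
Combining and collecting du, dv coefficients:
  coeff of du: -4*u^2*v + 2*u^2 + 8*u*v^2 - 6*v^2 + 7*v - 2
  coeff of dv: 4*u^3 - 8*u^2*v + u + 6*v^2 - 8*v
F^* omega = (-4*u^2*v + 2*u^2 + 8*u*v^2 - 6*v^2 + 7*v - 2) du + (4*u^3 - 8*u^2*v + u + 6*v^2 - 8*v) dv.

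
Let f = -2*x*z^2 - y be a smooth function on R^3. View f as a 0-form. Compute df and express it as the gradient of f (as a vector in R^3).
df = (-2*z^2) dx + (-1) dy + (-4*x*z) dz; grad f = (-2*z^2, -1, -4*x*z)

For a 0-form f, d f = (∂f/∂x) dx + (∂f/∂y) dy + (∂f/∂z) dz. The components of the vector representation are exactly the entries of grad f in Cartesian coordinates:
  ∂f/∂x = -2*z^2
  ∂f/∂y = -1
  ∂f/∂z = -4*x*z.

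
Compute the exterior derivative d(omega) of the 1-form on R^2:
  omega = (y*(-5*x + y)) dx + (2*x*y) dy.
d(omega) = (5*x) dx ∧ dy

For a 1-form omega = sum_i f_i dx_i, the exterior derivative is
  d(omega) = sum_{i < j} (∂f_j/∂x_i - ∂f_i/∂x_j) dx_i ∧ dx_j.
  coefficient of dx ∧ dy: ∂f_2/∂x - ∂f_1/∂y = ∂(2*x*y)/∂x - ∂(y*(-5*x + y))/∂y = 5*x
Assembling: d(omega) = (5*x) dx ∧ dy.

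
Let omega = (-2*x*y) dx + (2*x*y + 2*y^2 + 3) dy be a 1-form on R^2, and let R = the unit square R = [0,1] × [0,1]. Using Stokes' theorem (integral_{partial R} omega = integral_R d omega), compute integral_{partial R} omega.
integral_(partial R) omega = 2

Stokes: integral_partial_R omega = integral_R d omega with d omega = (∂Q/∂x - ∂P/∂y) dx ∧ dy.
  ∂Q/∂x = 2*y
  ∂P/∂y = -2*x
  integrand = ∂Q/∂x - ∂P/∂y = 2*x + 2*y.
Integrating over R: integral_0^1 integral_0^1 (2*x + 2*y) dx dy = 2.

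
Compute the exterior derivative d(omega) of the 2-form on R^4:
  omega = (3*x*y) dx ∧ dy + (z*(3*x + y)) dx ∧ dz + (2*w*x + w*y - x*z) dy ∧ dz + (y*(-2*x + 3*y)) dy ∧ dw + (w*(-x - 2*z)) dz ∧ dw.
d(omega) = (2*w - 2*z) dx ∧ dy ∧ dz + (2*x + y) dy ∧ dz ∧ dw + (-2*y) dx ∧ dy ∧ dw + (-w) dx ∧ dz ∧ dw

For a 2-form omega = sum_{i<j} g_{ij} dx_i ∧ dx_j, the exterior derivative is
  d(omega) = sum_{i<j} d(g_{ij}) ∧ dx_i ∧ dx_j = sum_{i<j, k} (∂g_{ij}/∂x_k) dx_k ∧ dx_i ∧ dx_j.
Expand each term, using dx_k ∧ dx_i ∧ dx_j = sgn(permutation) dx_{(a)} ∧ dx_{(b)} ∧ dx_{(c)} with (a < b < c) sorted:
  d(z*(3*x + y)) includes (∂/∂y)(z*(3*x + y)) dy = (z) dy, which multiplied by dx ∧ dz gives (-z) dx ∧ dy ∧ dz
  d(2*w*x + w*y - x*z) includes (∂/∂x)(2*w*x + w*y - x*z) dx = (2*w - z) dx, which multiplied by dy ∧ dz gives (2*w - z) dx ∧ dy ∧ dz
  d(2*w*x + w*y - x*z) includes (∂/∂w)(2*w*x + w*y - x*z) dw = (2*x + y) dw, which multiplied by dy ∧ dz gives (2*x + y) dy ∧ dz ∧ dw
  d(y*(-2*x + 3*y)) includes (∂/∂x)(y*(-2*x + 3*y)) dx = (-2*y) dx, which multiplied by dy ∧ dw gives (-2*y) dx ∧ dy ∧ dw
  d(w*(-x - 2*z)) includes (∂/∂x)(w*(-x - 2*z)) dx = (-w) dx, which multiplied by dz ∧ dw gives (-w) dx ∧ dz ∧ dw
Collecting like 3-forms: d(omega) = (2*w - 2*z) dx ∧ dy ∧ dz + (2*x + y) dy ∧ dz ∧ dw + (-2*y) dx ∧ dy ∧ dw + (-w) dx ∧ dz ∧ dw.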